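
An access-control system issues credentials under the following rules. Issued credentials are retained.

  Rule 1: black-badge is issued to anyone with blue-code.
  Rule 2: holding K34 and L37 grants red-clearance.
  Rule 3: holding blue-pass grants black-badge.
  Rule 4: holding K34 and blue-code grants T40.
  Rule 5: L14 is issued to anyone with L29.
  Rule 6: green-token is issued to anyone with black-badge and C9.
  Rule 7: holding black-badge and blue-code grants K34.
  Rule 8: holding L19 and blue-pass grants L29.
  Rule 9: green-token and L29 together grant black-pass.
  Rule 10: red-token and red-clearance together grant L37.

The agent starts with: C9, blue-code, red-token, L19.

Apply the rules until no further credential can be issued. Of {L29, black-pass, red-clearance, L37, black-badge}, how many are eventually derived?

1

Holding blue-code grants black-badge (Rule 1).
L29 would need L19 and blue-pass (Rule 8), but blue-pass is never granted.
black-pass would need green-token and L29 (Rule 9), but L29 is never granted.
red-clearance would need K34 and L37 (Rule 2), but L37 is never granted.
L37 would need red-token and red-clearance (Rule 10), but red-clearance is never granted.
black-badge: reached.
Reached: black-badge — 1 of the 5.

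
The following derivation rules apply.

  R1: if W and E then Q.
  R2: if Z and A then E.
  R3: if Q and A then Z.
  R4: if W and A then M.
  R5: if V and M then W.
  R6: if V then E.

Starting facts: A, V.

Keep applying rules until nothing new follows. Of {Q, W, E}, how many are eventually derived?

1

V holds, so E follows (R6).
Q would need W and E (R1), but W is never established.
W would need V and M (R5), but M is never established.
E: reached.
Reached: E — 1 of the 3.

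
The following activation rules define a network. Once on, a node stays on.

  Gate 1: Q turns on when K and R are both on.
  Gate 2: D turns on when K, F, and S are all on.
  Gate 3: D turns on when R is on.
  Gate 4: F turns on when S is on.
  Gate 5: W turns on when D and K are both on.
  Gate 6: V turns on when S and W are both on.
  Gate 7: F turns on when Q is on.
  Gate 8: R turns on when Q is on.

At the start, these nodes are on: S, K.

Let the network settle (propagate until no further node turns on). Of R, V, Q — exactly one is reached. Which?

Gate 4: S on → F on.
K, F, and S are on, so D turns on (Gate 2).
D and K are on, so W turns on (Gate 5).
S and W are on, so V turns on (Gate 6).
R would need Q (Gate 8), but Q never turns on. Q would need K and R (Gate 1), but R never turns on.

V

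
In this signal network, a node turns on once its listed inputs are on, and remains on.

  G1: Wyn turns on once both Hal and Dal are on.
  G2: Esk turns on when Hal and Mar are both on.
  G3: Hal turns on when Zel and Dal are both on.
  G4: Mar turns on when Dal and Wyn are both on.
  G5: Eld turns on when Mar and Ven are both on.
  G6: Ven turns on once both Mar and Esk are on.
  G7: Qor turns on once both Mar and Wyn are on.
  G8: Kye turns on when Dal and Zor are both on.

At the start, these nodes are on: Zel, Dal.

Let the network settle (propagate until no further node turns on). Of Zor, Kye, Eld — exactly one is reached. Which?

Eld

Zel and Dal are on, so Hal turns on (G3).
Hal and Dal are on, so Wyn turns on (G1).
Dal and Wyn are on, so Mar turns on (G4).
G2: Hal and Mar on → Esk on.
G6: Mar and Esk on → Ven on.
Mar and Ven are on, so Eld turns on (G5).
No rule produces Zor, and it is not given. Kye would need Dal and Zor (G8), but Zor never turns on.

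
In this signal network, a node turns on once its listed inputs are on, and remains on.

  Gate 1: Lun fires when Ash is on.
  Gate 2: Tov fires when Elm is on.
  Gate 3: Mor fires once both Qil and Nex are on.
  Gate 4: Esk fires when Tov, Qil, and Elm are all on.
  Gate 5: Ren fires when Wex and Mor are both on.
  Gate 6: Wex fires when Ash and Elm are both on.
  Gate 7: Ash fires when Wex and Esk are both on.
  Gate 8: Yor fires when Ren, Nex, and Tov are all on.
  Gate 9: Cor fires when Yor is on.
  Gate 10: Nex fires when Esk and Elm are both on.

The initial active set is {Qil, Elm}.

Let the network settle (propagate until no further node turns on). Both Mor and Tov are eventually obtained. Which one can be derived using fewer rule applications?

Tov

Tov: Elm is on, so Tov fires (Gate 2). [1 rule application]
Mor: Elm is on, so Tov fires (Gate 2). Gate 4: Tov, Qil, and Elm on → Esk on. Gate 10: Esk and Elm on → Nex on. Gate 3: Qil and Nex on → Mor on. [4 rule applications]
Tov needs fewer.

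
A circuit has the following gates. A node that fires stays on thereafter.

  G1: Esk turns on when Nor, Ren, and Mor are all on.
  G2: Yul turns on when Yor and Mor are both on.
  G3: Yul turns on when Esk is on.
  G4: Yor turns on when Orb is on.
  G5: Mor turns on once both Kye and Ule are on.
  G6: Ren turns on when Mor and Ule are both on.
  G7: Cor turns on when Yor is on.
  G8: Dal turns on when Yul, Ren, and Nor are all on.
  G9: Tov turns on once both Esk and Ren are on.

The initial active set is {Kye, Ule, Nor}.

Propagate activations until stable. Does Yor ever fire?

No

Yor would need Orb (G4), but Orb never turns on.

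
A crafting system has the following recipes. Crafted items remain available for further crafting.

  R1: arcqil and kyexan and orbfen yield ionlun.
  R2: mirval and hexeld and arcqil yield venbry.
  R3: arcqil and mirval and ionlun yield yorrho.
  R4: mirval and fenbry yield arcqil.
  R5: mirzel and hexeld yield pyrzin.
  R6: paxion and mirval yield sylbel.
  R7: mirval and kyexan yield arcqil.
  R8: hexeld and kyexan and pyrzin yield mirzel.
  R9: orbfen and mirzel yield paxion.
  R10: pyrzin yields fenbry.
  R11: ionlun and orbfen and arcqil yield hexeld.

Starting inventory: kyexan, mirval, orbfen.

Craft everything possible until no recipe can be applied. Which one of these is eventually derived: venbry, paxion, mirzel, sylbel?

venbry

mirval and kyexan → arcqil (R7).
Using R1, arcqil, kyexan, and orbfen make ionlun.
Using R11, ionlun, orbfen, and arcqil make hexeld.
mirval and hexeld and arcqil → venbry (R2).
paxion would need orbfen and mirzel (R9), but mirzel is never obtained. sylbel would need paxion and mirval (R6), but paxion is never obtained. mirzel would need hexeld, kyexan, and pyrzin (R8), but pyrzin is never obtained.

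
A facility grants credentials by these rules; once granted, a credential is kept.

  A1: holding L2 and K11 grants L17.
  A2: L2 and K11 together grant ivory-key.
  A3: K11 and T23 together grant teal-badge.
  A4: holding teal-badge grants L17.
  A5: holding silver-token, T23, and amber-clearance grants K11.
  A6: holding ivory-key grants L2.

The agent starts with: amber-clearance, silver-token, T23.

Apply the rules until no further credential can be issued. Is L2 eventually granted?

L2 would need ivory-key (A6), but ivory-key is never granted.

No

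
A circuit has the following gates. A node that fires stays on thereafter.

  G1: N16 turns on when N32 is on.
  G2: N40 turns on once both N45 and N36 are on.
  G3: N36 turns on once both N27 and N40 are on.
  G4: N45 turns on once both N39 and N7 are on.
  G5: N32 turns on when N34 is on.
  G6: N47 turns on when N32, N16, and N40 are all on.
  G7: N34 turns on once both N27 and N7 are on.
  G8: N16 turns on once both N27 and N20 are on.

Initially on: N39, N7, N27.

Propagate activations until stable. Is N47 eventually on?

No

N47 would need N32, N16, and N40 (G6), but N40 never turns on.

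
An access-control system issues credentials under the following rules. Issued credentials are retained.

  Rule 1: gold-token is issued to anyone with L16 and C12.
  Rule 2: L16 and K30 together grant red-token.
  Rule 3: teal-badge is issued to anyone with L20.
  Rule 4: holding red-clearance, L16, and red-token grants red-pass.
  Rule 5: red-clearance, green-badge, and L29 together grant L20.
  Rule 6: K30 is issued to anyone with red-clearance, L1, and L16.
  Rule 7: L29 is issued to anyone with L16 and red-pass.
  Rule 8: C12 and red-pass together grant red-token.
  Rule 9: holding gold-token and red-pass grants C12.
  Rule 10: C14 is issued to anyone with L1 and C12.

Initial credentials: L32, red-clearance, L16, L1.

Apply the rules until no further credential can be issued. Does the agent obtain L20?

L20 would need red-clearance, green-badge, and L29 (Rule 5), but green-badge is never granted.

No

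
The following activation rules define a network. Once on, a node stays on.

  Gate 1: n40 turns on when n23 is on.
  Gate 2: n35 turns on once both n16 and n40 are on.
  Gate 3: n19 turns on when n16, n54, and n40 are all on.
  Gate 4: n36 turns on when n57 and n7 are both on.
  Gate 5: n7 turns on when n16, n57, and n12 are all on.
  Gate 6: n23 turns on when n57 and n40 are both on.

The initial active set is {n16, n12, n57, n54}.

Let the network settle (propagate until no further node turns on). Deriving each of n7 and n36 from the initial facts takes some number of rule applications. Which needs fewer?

n7: n16, n57, and n12 are on, so n7 turns on (Gate 5). [1 rule application]
n36: n16, n57, and n12 are on, so n7 turns on (Gate 5). n57 and n7 are on, so n36 turns on (Gate 4). [2 rule applications]
n7 needs fewer.

n7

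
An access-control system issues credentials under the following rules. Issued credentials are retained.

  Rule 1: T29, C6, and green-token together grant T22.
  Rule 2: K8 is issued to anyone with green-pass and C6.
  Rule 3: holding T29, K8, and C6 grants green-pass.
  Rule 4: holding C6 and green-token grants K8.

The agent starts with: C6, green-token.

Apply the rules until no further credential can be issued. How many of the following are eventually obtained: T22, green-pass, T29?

0

T22 would need T29, C6, and green-token (Rule 1), but T29 is never granted.
green-pass would need T29, K8, and C6 (Rule 3), but T29 is never granted.
No rule produces T29, and it is not given.
None of the 3 are reached.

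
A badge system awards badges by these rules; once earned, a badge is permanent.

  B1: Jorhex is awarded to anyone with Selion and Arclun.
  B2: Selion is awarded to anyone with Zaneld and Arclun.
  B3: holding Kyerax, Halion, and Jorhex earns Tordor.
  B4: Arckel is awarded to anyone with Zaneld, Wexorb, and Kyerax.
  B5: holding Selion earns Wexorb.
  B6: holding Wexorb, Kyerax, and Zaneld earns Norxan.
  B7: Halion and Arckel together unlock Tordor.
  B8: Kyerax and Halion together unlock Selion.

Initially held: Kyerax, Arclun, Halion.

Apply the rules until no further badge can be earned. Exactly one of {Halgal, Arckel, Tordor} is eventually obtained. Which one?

Tordor

With Kyerax and Halion, Selion is earned (B8).
With Selion and Arclun, Jorhex is earned (B1).
With Kyerax, Halion, and Jorhex, Tordor is earned (B3).
Arckel would need Zaneld, Wexorb, and Kyerax (B4), but Zaneld is never earned. No rule produces Halgal, and it is not given.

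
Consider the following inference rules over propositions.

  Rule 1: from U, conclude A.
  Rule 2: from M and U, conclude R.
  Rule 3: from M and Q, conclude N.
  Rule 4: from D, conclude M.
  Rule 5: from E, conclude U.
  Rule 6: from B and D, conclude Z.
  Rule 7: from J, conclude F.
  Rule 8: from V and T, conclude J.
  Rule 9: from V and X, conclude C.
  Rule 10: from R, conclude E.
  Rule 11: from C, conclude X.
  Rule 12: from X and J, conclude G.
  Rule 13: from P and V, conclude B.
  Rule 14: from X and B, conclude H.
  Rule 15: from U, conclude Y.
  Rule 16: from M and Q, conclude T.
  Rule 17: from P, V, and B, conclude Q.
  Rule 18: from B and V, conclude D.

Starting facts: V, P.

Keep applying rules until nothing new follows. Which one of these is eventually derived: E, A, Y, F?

F

From P and V, Rule 13 gives B.
From P, V, and B, Rule 17 gives Q.
B and V hold, so D follows (Rule 18).
D holds, so M follows (Rule 4).
M and Q hold, so T follows (Rule 16).
From V and T, Rule 8 gives J.
From J, Rule 7 gives F.
A would need U (Rule 1), but U is never established. E would need R (Rule 10), but R is never established. Y would need U (Rule 15), but U is never established.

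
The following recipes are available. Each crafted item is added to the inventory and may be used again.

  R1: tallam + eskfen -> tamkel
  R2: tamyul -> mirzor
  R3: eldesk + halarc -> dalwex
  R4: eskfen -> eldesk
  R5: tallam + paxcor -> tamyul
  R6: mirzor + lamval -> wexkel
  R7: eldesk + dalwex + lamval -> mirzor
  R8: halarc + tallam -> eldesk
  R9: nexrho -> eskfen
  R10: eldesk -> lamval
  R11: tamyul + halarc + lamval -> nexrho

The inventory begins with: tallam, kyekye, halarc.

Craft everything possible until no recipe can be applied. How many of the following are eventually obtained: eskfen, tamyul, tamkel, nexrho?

eskfen would need nexrho (R9), but nexrho is never obtained.
tamyul would need tallam and paxcor (R5), but paxcor is never obtained.
tamkel would need tallam and eskfen (R1), but eskfen is never obtained.
nexrho would need tamyul, halarc, and lamval (R11), but tamyul is never obtained.
None of the 4 are reached.

0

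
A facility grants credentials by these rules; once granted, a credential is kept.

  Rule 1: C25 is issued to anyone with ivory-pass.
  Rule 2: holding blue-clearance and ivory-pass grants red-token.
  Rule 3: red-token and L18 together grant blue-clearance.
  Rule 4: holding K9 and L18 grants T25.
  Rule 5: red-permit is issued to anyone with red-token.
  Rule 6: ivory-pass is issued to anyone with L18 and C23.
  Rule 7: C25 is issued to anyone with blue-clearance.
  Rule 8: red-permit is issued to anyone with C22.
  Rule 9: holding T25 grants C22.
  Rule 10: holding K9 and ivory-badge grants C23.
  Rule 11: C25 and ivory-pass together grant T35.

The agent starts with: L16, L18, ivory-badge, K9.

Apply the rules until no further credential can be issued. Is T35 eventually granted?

Yes

Holding K9 and ivory-badge grants C23 (Rule 10).
Holding L18 and C23 grants ivory-pass (Rule 6).
Holding ivory-pass grants C25 (Rule 1).
Holding C25 and ivory-pass grants T35 (Rule 11).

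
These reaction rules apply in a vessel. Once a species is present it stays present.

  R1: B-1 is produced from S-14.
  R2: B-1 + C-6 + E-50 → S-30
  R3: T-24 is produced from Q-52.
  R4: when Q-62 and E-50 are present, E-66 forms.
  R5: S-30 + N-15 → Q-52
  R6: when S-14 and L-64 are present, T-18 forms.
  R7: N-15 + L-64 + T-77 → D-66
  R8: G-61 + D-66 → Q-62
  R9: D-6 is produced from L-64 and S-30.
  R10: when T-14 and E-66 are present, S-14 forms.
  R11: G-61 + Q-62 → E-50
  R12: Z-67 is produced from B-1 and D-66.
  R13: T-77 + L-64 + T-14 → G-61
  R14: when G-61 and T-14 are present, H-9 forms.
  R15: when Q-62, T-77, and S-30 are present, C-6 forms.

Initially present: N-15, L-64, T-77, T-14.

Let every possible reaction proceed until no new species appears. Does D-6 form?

No

D-6 would need L-64 and S-30 (R9), but S-30 never forms.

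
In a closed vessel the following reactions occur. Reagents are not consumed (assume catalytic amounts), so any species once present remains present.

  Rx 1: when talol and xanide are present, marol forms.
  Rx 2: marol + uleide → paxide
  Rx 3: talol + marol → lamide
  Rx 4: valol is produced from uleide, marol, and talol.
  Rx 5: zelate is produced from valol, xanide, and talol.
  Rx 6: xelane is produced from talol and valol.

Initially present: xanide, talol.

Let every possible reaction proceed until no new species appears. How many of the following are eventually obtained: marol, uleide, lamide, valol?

2

talol and xanide present → marol forms (Rx 1).
talol and marol present → lamide forms (Rx 3).
marol: reached.
No rule produces uleide, and it is not given.
lamide: reached.
valol would need uleide, marol, and talol (Rx 4), but uleide never forms.
Reached: marol and lamide — 2 of the 4.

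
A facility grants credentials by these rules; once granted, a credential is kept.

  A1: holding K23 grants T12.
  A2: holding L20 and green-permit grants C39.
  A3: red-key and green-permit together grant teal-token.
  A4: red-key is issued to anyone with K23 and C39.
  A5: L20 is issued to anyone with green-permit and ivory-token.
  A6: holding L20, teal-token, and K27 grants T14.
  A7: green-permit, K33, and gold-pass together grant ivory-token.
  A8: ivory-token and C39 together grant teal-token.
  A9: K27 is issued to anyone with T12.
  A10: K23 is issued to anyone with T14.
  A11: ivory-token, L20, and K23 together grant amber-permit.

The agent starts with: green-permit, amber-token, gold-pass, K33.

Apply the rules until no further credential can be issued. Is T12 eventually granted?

No

T12 would need K23 (A1), but K23 is never granted.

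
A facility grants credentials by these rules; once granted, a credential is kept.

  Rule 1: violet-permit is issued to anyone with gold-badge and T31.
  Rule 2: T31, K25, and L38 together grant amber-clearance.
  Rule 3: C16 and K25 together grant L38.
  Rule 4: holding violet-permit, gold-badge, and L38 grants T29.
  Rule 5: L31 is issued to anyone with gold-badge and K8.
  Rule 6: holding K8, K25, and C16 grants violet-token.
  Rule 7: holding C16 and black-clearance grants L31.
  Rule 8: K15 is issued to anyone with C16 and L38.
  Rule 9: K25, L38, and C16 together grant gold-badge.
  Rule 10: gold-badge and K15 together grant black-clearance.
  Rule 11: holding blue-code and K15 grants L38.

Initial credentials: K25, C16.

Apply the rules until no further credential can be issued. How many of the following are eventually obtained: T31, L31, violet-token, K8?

Holding C16 and K25 grants L38 (Rule 3).
Holding K25, L38, and C16 grants gold-badge (Rule 9).
Holding C16 and L38 grants K15 (Rule 8).
Holding gold-badge and K15 grants black-clearance (Rule 10).
Holding C16 and black-clearance grants L31 (Rule 7).
No rule produces T31, and it is not given.
L31: reached.
violet-token would need K8, K25, and C16 (Rule 6), but K8 is never granted.
No rule produces K8, and it is not given.
Reached: L31 — 1 of the 4.

1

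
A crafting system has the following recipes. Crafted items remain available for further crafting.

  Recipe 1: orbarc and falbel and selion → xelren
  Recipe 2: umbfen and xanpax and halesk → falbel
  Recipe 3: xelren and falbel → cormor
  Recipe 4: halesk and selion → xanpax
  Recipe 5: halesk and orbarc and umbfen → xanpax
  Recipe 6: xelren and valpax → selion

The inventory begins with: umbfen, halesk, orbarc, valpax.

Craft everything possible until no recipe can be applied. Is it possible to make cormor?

cormor would need xelren and falbel (Recipe 3), but xelren is never obtained.

No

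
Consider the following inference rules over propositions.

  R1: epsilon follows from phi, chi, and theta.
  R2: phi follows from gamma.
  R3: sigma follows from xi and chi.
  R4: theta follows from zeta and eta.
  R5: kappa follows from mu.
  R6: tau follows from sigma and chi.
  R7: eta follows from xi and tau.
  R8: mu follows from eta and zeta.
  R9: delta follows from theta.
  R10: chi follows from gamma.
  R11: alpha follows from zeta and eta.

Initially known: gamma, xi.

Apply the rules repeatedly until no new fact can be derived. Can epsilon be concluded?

No

epsilon would need phi, chi, and theta (R1), but theta is never established.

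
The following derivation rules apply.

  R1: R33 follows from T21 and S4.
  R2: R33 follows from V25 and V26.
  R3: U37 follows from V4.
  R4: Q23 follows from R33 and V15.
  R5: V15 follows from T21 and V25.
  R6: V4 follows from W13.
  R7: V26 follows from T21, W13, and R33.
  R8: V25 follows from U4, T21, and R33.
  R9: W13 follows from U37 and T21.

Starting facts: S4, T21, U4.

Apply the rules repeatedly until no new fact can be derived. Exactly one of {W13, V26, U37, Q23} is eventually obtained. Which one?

Q23

T21 and S4 hold, so R33 follows (R1).
U4, T21, and R33 hold, so V25 follows (R8).
T21 and V25 hold, so V15 follows (R5).
From R33 and V15, R4 gives Q23.
V26 would need T21, W13, and R33 (R7), but W13 is never established. W13 would need U37 and T21 (R9), but U37 is never established. U37 would need V4 (R3), but V4 is never established.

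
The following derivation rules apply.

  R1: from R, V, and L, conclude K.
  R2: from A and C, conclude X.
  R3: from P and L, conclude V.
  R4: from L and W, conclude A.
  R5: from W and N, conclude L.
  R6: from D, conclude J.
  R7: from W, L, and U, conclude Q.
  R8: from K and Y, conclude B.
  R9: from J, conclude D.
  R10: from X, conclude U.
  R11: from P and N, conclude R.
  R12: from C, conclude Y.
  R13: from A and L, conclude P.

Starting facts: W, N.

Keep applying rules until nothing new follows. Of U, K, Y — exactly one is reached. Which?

From W and N, R5 gives L.
From L and W, R4 gives A.
A and L hold, so P follows (R13).
From P and L, R3 gives V.
From P and N, R11 gives R.
From R, V, and L, R1 gives K.
Y would need C (R12), but C is never established. U would need X (R10), but X is never established.

K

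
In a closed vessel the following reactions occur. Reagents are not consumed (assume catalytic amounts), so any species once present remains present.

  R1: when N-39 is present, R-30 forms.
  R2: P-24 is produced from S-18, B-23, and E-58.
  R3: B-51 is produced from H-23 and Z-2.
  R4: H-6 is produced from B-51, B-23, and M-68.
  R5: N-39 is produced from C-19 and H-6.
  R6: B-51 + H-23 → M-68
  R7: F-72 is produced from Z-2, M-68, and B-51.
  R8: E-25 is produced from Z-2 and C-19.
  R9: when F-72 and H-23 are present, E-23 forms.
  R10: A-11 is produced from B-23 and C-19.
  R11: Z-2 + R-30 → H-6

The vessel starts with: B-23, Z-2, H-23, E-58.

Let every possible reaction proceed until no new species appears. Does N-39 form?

N-39 would need C-19 and H-6 (R5), but C-19 never forms.

No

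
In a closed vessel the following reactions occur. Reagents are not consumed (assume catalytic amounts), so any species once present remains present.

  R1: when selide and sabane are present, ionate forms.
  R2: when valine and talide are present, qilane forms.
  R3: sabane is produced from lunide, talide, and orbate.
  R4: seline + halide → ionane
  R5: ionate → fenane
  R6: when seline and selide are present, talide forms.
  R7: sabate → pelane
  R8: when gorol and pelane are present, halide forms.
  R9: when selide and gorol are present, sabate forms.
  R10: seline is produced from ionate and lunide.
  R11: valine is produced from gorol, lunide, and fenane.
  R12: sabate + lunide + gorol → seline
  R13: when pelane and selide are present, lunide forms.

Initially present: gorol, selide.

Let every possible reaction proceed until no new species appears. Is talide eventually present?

selide and gorol present → sabate forms (R9).
sabate present → pelane forms (R7).
pelane and selide present → lunide forms (R13).
sabate, lunide, and gorol present → seline forms (R12).
seline and selide present → talide forms (R6).

Yes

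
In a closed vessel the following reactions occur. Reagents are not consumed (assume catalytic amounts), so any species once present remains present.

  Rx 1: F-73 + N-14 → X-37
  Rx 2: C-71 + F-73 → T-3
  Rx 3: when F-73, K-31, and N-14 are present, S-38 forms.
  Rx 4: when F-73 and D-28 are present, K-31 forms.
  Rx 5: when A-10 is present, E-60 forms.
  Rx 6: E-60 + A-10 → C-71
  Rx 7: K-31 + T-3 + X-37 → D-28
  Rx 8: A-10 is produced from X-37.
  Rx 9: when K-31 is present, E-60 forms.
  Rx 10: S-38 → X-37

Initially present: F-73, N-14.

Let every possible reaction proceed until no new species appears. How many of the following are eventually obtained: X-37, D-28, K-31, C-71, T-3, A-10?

F-73 and N-14 present → X-37 forms (Rx 1).
X-37 present → A-10 forms (Rx 8).
A-10 present → E-60 forms (Rx 5).
E-60 and A-10 present → C-71 forms (Rx 6).
C-71 and F-73 present → T-3 forms (Rx 2).
X-37: reached.
D-28 would need K-31, T-3, and X-37 (Rx 7), but K-31 never forms.
K-31 would need F-73 and D-28 (Rx 4), but D-28 never forms.
C-71: reached.
T-3: reached.
A-10: reached.
Reached: X-37, C-71, T-3, and A-10 — 4 of the 6.

4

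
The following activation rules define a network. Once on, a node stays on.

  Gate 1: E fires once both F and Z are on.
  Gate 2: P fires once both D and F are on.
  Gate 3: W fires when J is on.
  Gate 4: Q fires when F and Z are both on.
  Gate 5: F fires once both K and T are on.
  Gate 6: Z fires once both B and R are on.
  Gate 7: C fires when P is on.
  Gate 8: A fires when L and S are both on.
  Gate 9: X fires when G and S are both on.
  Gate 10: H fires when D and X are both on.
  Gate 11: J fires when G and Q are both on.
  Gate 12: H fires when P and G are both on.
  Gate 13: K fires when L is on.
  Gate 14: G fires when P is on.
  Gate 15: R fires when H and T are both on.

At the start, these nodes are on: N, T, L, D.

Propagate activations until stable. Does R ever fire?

Yes

L is on, so K fires (Gate 13).
K and T are on, so F fires (Gate 5).
D and F are on, so P fires (Gate 2).
Gate 14: P on → G on.
P and G are on, so H fires (Gate 12).
Gate 15: H and T on → R on.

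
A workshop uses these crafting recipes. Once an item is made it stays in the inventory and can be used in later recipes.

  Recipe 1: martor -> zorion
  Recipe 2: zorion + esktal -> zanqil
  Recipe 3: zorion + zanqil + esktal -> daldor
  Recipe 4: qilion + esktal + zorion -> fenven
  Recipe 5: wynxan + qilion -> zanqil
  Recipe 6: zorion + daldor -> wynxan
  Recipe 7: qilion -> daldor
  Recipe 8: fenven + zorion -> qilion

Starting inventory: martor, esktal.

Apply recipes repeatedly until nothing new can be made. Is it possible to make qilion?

qilion would need fenven and zorion (Recipe 8), but fenven is never obtained.

No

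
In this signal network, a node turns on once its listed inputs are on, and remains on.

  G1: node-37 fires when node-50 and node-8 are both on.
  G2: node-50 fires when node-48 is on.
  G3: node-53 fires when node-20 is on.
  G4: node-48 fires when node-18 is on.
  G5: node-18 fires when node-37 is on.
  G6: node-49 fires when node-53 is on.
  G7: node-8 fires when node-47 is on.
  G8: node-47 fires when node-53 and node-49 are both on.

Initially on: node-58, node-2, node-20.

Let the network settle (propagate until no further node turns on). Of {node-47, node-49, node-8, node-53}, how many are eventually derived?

node-20 is on, so node-53 fires (G3).
node-53 is on, so node-49 fires (G6).
node-53 and node-49 are on, so node-47 fires (G8).
node-47 is on, so node-8 fires (G7).
node-47: reached.
node-49: reached.
node-8: reached.
node-53: reached.
All 4 are reached.

4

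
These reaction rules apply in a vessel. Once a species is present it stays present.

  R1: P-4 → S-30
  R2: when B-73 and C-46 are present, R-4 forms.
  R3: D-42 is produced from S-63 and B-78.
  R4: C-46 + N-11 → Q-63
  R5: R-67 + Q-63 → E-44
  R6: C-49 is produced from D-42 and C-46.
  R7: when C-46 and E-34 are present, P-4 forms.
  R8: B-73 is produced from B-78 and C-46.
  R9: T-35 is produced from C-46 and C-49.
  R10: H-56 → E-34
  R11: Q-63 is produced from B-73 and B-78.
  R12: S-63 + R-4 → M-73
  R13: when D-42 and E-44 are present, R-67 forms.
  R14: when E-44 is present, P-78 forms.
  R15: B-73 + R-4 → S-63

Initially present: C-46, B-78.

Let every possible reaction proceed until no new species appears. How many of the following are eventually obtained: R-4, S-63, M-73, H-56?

3

B-78 and C-46 present → B-73 forms (R8).
B-73 and C-46 present → R-4 forms (R2).
B-73 and R-4 present → S-63 forms (R15).
S-63 and R-4 present → M-73 forms (R12).
R-4: reached.
S-63: reached.
M-73: reached.
No rule produces H-56, and it is not given.
Reached: R-4, S-63, and M-73 — 3 of the 4.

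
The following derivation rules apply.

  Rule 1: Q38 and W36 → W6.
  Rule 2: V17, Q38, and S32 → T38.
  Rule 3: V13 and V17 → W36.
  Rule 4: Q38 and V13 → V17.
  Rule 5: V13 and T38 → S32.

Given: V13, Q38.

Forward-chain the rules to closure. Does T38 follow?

T38 would need V17, Q38, and S32 (Rule 2), but S32 is never established.

No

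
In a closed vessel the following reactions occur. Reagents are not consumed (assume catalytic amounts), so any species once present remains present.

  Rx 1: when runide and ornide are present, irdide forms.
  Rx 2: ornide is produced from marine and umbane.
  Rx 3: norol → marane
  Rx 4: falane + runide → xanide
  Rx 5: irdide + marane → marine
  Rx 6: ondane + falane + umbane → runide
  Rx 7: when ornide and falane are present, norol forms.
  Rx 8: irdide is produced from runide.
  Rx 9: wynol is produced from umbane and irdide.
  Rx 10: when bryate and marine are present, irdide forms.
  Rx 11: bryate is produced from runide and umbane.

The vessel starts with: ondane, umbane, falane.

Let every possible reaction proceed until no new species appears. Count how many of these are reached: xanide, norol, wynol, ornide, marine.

2

ondane, falane, and umbane present → runide forms (Rx 6).
falane and runide present → xanide forms (Rx 4).
runide present → irdide forms (Rx 8).
umbane and irdide present → wynol forms (Rx 9).
xanide: reached.
norol would need ornide and falane (Rx 7), but ornide never forms.
wynol: reached.
ornide would need marine and umbane (Rx 2), but marine never forms.
marine would need irdide and marane (Rx 5), but marane never forms.
Reached: xanide and wynol — 2 of the 5.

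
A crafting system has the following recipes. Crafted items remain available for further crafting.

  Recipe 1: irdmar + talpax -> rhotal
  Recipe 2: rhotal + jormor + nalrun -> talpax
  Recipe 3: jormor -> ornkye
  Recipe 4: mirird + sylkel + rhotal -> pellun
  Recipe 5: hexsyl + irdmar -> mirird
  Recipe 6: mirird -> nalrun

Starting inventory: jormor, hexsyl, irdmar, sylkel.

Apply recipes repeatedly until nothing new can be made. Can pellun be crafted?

No

pellun would need mirird, sylkel, and rhotal (Recipe 4), but rhotal is never obtained.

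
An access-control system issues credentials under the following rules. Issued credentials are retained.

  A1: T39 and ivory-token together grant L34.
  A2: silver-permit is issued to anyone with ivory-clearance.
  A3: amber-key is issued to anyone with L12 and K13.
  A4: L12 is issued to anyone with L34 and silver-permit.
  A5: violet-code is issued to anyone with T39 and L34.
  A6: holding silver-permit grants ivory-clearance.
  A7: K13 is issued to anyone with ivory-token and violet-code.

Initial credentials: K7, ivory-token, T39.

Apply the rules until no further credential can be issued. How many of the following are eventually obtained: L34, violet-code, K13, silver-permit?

Holding T39 and ivory-token grants L34 (A1).
Holding T39 and L34 grants violet-code (A5).
Holding ivory-token and violet-code grants K13 (A7).
L34: reached.
violet-code: reached.
K13: reached.
silver-permit would need ivory-clearance (A2), but ivory-clearance is never granted.
Reached: L34, violet-code, and K13 — 3 of the 4.

3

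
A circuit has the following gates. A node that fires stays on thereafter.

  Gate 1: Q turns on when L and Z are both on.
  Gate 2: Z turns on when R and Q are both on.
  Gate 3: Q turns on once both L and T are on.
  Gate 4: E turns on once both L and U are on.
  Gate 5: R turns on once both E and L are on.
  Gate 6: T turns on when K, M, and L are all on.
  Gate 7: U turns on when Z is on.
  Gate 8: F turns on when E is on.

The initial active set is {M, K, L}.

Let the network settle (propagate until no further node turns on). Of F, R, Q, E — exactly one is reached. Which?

Q

Gate 6: K, M, and L on → T on.
L and T are on, so Q turns on (Gate 3).
R would need E and L (Gate 5), but E never turns on. F would need E (Gate 8), but E never turns on. E would need L and U (Gate 4), but U never turns on.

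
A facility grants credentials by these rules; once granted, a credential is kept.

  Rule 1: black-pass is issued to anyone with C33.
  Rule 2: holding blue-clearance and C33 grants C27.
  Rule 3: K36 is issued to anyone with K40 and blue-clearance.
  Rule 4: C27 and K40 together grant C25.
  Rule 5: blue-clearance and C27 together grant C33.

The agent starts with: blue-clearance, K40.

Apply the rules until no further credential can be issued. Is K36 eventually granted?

Holding K40 and blue-clearance grants K36 (Rule 3).

Yes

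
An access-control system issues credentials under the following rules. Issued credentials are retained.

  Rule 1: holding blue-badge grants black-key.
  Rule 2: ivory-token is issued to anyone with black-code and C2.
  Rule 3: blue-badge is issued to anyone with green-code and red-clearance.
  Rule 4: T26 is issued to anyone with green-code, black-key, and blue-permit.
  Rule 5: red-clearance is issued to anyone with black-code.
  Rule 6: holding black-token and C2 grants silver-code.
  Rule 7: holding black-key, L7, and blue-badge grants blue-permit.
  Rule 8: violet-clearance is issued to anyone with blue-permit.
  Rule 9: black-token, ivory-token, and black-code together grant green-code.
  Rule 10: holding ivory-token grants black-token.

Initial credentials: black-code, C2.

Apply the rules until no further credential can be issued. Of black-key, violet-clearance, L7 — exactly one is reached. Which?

black-key

Holding black-code and C2 grants ivory-token (Rule 2).
Holding black-code grants red-clearance (Rule 5).
Holding ivory-token grants black-token (Rule 10).
Holding black-token, ivory-token, and black-code grants green-code (Rule 9).
Holding green-code and red-clearance grants blue-badge (Rule 3).
Holding blue-badge grants black-key (Rule 1).
violet-clearance would need blue-permit (Rule 8), but blue-permit is never granted. No rule produces L7, and it is not given.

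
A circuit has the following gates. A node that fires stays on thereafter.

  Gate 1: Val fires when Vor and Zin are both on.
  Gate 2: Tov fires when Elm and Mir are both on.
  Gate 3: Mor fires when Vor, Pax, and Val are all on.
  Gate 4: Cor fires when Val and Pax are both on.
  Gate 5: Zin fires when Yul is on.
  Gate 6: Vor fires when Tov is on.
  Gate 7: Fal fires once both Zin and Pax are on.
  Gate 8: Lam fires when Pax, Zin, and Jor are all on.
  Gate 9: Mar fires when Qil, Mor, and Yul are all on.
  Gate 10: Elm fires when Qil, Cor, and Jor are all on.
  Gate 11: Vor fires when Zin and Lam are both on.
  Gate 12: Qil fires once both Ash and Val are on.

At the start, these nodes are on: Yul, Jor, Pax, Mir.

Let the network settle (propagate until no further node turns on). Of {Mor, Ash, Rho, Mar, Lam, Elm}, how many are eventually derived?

2

Gate 5: Yul on → Zin on.
Gate 8: Pax, Zin, and Jor on → Lam on.
Gate 11: Zin and Lam on → Vor on.
Gate 1: Vor and Zin on → Val on.
Vor, Pax, and Val are on, so Mor fires (Gate 3).
Mor: reached.
No rule produces Ash, and it is not given.
No rule produces Rho, and it is not given.
Mar would need Qil, Mor, and Yul (Gate 9), but Qil never turns on.
Lam: reached.
Elm would need Qil, Cor, and Jor (Gate 10), but Qil never turns on.
Reached: Mor and Lam — 2 of the 6.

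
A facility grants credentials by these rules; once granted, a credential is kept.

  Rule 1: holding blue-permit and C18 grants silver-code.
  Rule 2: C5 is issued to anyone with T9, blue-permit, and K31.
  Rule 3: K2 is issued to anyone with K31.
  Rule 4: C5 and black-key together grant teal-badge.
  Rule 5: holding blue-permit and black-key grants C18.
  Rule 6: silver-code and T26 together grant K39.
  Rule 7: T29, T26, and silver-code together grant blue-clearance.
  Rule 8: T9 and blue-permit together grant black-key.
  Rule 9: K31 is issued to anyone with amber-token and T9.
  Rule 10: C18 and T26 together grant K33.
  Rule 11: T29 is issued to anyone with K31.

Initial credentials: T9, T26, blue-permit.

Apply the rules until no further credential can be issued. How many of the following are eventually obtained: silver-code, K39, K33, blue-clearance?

3

Holding T9 and blue-permit grants black-key (Rule 8).
Holding blue-permit and black-key grants C18 (Rule 5).
Holding blue-permit and C18 grants silver-code (Rule 1).
Holding C18 and T26 grants K33 (Rule 10).
Holding silver-code and T26 grants K39 (Rule 6).
silver-code: reached.
K39: reached.
K33: reached.
blue-clearance would need T29, T26, and silver-code (Rule 7), but T29 is never granted.
Reached: silver-code, K39, and K33 — 3 of the 4.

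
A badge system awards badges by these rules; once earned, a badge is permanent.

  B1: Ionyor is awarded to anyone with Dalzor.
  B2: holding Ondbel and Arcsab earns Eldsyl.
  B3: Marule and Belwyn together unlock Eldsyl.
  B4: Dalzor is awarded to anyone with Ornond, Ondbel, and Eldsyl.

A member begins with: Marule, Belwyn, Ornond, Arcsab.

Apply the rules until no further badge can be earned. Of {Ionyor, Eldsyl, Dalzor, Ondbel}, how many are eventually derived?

With Marule and Belwyn, Eldsyl is earned (B3).
Ionyor would need Dalzor (B1), but Dalzor is never earned.
Eldsyl: reached.
Dalzor would need Ornond, Ondbel, and Eldsyl (B4), but Ondbel is never earned.
No rule produces Ondbel, and it is not given.
Reached: Eldsyl — 1 of the 4.

1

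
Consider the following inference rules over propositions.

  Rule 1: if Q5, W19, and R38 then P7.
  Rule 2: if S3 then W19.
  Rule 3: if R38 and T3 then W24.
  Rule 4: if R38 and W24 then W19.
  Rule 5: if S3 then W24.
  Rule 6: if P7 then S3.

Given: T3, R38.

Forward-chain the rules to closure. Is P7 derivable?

P7 would need Q5, W19, and R38 (Rule 1), but Q5 is never established.

No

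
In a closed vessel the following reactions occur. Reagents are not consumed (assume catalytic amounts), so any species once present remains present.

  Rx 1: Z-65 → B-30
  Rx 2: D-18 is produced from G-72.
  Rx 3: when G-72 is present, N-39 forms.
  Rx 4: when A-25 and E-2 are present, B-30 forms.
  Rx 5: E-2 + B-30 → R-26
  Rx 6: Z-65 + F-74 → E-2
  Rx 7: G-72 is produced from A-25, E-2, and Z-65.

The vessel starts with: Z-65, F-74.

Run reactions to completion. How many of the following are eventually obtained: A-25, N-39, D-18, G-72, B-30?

Z-65 present → B-30 forms (Rx 1).
No rule produces A-25, and it is not given.
N-39 would need G-72 (Rx 3), but G-72 never forms.
D-18 would need G-72 (Rx 2), but G-72 never forms.
G-72 would need A-25, E-2, and Z-65 (Rx 7), but A-25 never forms.
B-30: reached.
Reached: B-30 — 1 of the 5.

1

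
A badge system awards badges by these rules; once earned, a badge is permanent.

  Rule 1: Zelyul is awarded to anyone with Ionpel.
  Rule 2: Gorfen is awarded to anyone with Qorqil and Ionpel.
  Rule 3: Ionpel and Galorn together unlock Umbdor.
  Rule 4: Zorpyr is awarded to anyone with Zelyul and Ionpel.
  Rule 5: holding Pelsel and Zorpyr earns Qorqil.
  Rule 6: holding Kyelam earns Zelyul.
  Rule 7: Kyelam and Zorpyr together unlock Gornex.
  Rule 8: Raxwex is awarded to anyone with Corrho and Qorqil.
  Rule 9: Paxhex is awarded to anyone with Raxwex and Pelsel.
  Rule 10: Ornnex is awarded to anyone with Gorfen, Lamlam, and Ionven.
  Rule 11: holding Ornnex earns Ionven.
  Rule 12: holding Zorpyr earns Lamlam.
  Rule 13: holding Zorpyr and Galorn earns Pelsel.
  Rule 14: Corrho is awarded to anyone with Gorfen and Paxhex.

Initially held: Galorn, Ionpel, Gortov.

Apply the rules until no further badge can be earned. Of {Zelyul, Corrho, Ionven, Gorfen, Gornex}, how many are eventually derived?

With Ionpel, Zelyul is earned (Rule 1).
With Zelyul and Ionpel, Zorpyr is earned (Rule 4).
With Zorpyr and Galorn, Pelsel is earned (Rule 13).
With Pelsel and Zorpyr, Qorqil is earned (Rule 5).
With Qorqil and Ionpel, Gorfen is earned (Rule 2).
Zelyul: reached.
Corrho would need Gorfen and Paxhex (Rule 14), but Paxhex is never earned.
Ionven would need Ornnex (Rule 11), but Ornnex is never earned.
Gorfen: reached.
Gornex would need Kyelam and Zorpyr (Rule 7), but Kyelam is never earned.
Reached: Zelyul and Gorfen — 2 of the 5.

2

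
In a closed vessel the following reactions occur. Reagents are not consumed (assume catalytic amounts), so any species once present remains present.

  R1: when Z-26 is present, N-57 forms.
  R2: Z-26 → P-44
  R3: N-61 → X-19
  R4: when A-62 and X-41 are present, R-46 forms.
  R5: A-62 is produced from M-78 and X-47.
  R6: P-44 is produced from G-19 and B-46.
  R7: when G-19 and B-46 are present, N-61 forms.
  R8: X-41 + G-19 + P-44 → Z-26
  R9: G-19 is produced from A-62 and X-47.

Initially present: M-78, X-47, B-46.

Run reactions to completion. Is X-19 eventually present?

Yes

M-78 and X-47 present → A-62 forms (R5).
A-62 and X-47 present → G-19 forms (R9).
G-19 and B-46 present → N-61 forms (R7).
N-61 present → X-19 forms (R3).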